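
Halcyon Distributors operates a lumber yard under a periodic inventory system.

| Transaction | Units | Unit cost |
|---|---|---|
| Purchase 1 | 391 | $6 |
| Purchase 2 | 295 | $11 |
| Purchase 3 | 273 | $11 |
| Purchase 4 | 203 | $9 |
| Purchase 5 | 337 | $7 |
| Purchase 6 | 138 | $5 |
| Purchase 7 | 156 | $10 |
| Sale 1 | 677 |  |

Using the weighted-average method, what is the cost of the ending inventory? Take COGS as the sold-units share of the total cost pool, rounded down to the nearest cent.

Ending inventory = $9,354.99

Sale 1, sell 677: 677/1793 × $15,030.00 → $5,675.01
Ending inventory (cost pool remaining) = $9,354.99
Check: goods available $15,030.00 = COGS $5,675.01 + ending $9,354.99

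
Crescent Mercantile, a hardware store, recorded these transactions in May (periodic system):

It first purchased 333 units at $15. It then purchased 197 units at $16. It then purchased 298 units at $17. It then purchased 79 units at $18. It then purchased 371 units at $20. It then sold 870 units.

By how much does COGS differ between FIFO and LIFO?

FIFO COGS: 333 @ $15 + 197 @ $16 + 298 @ $17 + 42 @ $18 = $13,969
LIFO COGS: 371 @ $20 + 79 @ $18 + 298 @ $17 + 122 @ $16 = $15,860
Difference = |$13,969 − $15,860| = $1,891

$1,891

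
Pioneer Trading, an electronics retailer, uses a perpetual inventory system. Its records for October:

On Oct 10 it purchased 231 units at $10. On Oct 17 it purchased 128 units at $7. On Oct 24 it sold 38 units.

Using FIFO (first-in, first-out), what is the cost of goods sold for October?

COGS = $380

Oct 24, 38 sold [FIFO — oldest first]: 38 @ $10 = $380
Ending inventory: 193 @ $10 + 128 @ $7 = $2,826
Check: goods available $3,206 = COGS $380 + ending $2,826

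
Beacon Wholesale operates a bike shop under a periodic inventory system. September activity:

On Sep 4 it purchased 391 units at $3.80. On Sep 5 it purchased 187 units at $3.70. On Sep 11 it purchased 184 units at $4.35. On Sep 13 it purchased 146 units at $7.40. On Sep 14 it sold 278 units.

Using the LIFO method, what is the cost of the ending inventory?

Sep 14, 278 sold [LIFO — newest first]: 146 @ $7.40 + 132 @ $4.35 = $1,654.60
Ending inventory: 391 @ $3.80 + 187 @ $3.70 + 52 @ $4.35 = $2,403.90
Check: goods available $4,058.50 = COGS $1,654.60 + ending $2,403.90

Ending inventory = $2,403.90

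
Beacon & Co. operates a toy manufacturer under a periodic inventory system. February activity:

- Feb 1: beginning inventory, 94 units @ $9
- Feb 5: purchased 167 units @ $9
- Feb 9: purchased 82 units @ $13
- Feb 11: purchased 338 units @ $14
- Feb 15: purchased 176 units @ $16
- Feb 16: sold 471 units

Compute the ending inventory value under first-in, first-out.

Feb 16, 471 sold [FIFO — oldest first]: 94 @ $9 + 167 @ $9 + 82 @ $13 + 128 @ $14 = $5,207
Ending inventory: 210 @ $14 + 176 @ $16 = $5,756
Check: goods available $10,963 = COGS $5,207 + ending $5,756

Ending inventory = $5,756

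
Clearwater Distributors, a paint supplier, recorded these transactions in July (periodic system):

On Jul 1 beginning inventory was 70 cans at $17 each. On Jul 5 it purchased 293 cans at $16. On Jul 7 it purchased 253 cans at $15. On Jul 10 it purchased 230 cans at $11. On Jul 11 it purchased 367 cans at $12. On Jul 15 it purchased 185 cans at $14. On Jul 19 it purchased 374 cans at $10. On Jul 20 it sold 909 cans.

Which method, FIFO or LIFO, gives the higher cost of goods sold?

FIFO

FIFO COGS: 70 @ $17 + 293 @ $16 + 253 @ $15 + 230 @ $11 + 63 @ $12 = $12,959
LIFO COGS: 374 @ $10 + 185 @ $14 + 350 @ $12 = $10,530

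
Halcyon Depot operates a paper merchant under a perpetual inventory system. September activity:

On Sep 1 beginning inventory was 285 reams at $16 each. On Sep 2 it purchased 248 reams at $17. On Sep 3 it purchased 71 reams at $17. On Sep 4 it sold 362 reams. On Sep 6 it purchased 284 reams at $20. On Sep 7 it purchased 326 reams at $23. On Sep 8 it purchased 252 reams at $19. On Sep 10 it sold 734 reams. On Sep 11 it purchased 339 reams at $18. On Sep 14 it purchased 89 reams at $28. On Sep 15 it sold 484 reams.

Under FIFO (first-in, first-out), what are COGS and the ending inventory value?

Sep 4, 362 sold [FIFO — oldest first]: 285 @ $16 + 77 @ $17 = $5,869
Sep 10, 734 sold [FIFO — oldest first]: 171 @ $17 + 71 @ $17 + 284 @ $20 + 208 @ $23 = $14,578
Sep 15, 484 sold [FIFO — oldest first]: 118 @ $23 + 252 @ $19 + 114 @ $18 = $9,554
Total COGS = $5,869 + $14,578 + $9,554 = $30,001
Ending inventory: 225 @ $18 + 89 @ $28 = $6,542

COGS = $30,001; ending inventory = $6,542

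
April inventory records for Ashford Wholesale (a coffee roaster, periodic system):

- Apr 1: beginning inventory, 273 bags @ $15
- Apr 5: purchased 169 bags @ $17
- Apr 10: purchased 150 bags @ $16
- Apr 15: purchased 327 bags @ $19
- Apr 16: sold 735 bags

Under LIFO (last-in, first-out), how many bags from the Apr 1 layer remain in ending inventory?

184

Apr 16, 735 sold [LIFO — newest first]: 327 @ $19 + 150 @ $16 + 169 @ $17 + 89 @ $15 = $12,821
Ending inventory: 184 @ $15 = $2,760
Check: goods available $15,581 = COGS $12,821 + ending $2,760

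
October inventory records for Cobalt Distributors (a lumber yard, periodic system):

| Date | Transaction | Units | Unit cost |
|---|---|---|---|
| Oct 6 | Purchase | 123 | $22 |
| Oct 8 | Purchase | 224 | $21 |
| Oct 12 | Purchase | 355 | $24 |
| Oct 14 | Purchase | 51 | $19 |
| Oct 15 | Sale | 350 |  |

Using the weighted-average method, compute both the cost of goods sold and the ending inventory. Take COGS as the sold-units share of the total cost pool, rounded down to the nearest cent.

Oct 15, sell 350: 350/753 × $16,899.00 → $7,854.78
Ending inventory (cost pool remaining) = $9,044.22

COGS = $7,854.78; ending inventory = $9,044.22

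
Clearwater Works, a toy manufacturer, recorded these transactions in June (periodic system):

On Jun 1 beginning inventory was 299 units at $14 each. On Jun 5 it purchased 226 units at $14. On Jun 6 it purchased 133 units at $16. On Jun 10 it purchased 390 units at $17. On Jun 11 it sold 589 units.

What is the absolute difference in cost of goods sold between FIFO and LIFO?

$1,308

FIFO COGS: 299 @ $14 + 226 @ $14 + 64 @ $16 = $8,374
LIFO COGS: 390 @ $17 + 133 @ $16 + 66 @ $14 = $9,682
Difference = |$8,374 − $9,682| = $1,308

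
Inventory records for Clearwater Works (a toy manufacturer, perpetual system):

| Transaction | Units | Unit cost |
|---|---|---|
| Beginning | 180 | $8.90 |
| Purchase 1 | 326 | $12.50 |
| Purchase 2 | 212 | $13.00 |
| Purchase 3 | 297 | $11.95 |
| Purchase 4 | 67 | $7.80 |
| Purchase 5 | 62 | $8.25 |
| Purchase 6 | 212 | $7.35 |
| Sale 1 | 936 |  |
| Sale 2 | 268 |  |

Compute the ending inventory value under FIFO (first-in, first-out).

Sale 1 (936) [FIFO — oldest first]: 180 @ $8.90 + 326 @ $12.50 + 212 @ $13.00 + 218 @ $11.95 = $11,038.10
Sale 2 (268) [FIFO — oldest first]: 79 @ $11.95 + 67 @ $7.80 + 62 @ $8.25 + 60 @ $7.35 = $2,419.15
Total COGS = $11,038.10 + $2,419.15 = $13,457.25
Ending inventory: 152 @ $7.35 = $1,117.20
Check: goods available $14,574.45 = COGS $13,457.25 + ending $1,117.20

Ending inventory = $1,117.20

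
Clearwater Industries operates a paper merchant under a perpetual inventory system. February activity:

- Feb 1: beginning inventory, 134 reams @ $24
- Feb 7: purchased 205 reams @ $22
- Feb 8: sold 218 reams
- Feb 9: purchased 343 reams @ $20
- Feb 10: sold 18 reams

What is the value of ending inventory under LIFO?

Feb 8, 218 sold [LIFO — newest first]: 205 @ $22 + 13 @ $24 = $4,822
Feb 10, 18 sold [LIFO — newest first]: 18 @ $20 = $360
Total COGS = $4,822 + $360 = $5,182
Ending inventory: 121 @ $24 + 325 @ $20 = $9,404

Ending inventory = $9,404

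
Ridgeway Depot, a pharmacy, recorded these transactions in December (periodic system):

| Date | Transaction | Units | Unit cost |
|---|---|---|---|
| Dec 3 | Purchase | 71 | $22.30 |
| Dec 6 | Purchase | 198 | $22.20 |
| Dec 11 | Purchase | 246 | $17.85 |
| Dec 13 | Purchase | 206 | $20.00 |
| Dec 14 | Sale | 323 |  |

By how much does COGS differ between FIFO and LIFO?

$734.35

FIFO COGS: 71 @ $22.30 + 198 @ $22.20 + 54 @ $17.85 = $6,942.80
LIFO COGS: 206 @ $20.00 + 117 @ $17.85 = $6,208.45
Difference = |$6,942.80 − $6,208.45| = $734.35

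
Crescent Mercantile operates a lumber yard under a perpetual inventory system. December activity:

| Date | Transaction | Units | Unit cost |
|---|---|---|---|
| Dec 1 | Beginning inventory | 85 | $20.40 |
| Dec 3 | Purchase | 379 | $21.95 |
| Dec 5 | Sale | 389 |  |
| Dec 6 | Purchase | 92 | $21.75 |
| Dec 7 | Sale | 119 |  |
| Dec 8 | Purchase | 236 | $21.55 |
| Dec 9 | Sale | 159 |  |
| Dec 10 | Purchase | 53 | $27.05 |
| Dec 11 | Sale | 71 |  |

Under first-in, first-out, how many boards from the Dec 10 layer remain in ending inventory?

Dec 5, 389 sold [FIFO — oldest first]: 85 @ $20.40 + 304 @ $21.95 = $8,406.80
Dec 7, 119 sold [FIFO — oldest first]: 75 @ $21.95 + 44 @ $21.75 = $2,603.25
Dec 9, 159 sold [FIFO — oldest first]: 48 @ $21.75 + 111 @ $21.55 = $3,436.05
Dec 11, 71 sold [FIFO — oldest first]: 71 @ $21.55 = $1,530.05
Total COGS = $8,406.80 + $2,603.25 + $3,436.05 + $1,530.05 = $15,976.15
Ending inventory: 54 @ $21.55 + 53 @ $27.05 = $2,597.35
Check: goods available $18,573.50 = COGS $15,976.15 + ending $2,597.35

53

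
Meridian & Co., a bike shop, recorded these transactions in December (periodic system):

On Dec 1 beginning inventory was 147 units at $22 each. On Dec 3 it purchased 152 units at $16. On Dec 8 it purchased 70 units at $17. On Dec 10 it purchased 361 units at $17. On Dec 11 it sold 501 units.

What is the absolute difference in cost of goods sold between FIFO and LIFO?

$653

FIFO COGS: 147 @ $22 + 152 @ $16 + 70 @ $17 + 132 @ $17 = $9,100
LIFO COGS: 361 @ $17 + 70 @ $17 + 70 @ $16 = $8,447
Difference = |$9,100 − $8,447| = $653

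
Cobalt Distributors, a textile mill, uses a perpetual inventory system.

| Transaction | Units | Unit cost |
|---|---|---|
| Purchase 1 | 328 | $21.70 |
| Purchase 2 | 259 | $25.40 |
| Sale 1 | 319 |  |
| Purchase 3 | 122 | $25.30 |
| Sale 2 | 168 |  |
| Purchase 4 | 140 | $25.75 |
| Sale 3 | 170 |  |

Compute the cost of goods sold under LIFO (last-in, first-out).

Sale 1 (319) [LIFO — newest first]: 259 @ $25.40 + 60 @ $21.70 = $7,880.60
Sale 2 (168) [LIFO — newest first]: 122 @ $25.30 + 46 @ $21.70 = $4,084.80
Sale 3 (170) [LIFO — newest first]: 140 @ $25.75 + 30 @ $21.70 = $4,256.00
Total COGS = $7,880.60 + $4,084.80 + $4,256.00 = $16,221.40
Ending inventory: 192 @ $21.70 = $4,166.40

COGS = $16,221.40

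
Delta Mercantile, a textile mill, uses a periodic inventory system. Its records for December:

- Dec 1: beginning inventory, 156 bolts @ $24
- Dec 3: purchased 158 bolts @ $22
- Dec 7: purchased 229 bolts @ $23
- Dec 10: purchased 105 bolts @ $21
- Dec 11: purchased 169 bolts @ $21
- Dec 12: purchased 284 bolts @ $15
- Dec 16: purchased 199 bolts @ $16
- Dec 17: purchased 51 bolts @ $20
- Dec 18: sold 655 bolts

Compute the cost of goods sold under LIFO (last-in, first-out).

COGS = $11,005

Dec 18, 655 sold [LIFO — newest first]: 51 @ $20 + 199 @ $16 + 284 @ $15 + 121 @ $21 = $11,005
Ending inventory: 156 @ $24 + 158 @ $22 + 229 @ $23 + 105 @ $21 + 48 @ $21 = $15,700
Check: goods available $26,705 = COGS $11,005 + ending $15,700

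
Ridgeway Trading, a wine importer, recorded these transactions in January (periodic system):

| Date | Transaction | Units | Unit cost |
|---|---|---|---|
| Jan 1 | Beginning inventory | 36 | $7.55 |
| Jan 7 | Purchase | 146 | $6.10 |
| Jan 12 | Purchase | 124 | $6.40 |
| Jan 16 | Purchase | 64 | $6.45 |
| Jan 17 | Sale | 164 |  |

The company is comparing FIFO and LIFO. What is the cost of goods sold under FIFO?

FIFO COGS: 36 @ $7.55 + 128 @ $6.10 = $1,052.60
LIFO COGS: 64 @ $6.45 + 100 @ $6.40 = $1,052.80

COGS = $1,052.60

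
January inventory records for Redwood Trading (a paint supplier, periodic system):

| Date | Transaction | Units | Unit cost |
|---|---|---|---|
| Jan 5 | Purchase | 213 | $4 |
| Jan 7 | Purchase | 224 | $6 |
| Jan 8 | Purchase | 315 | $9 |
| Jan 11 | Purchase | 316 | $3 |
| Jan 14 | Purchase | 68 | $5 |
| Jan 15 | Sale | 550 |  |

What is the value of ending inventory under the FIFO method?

Jan 15, 550 sold [FIFO — oldest first]: 213 @ $4 + 224 @ $6 + 113 @ $9 = $3,213
Ending inventory: 202 @ $9 + 316 @ $3 + 68 @ $5 = $3,106

Ending inventory = $3,106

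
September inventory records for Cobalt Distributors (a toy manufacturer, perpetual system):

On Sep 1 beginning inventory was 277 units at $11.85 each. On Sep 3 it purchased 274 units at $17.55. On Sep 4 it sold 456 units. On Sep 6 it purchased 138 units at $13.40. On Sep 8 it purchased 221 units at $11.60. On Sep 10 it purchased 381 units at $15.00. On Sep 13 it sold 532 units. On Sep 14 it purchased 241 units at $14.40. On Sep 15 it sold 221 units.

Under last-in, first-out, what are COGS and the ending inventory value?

Sep 4, 456 sold [LIFO — newest first]: 274 @ $17.55 + 182 @ $11.85 = $6,965.40
Sep 13, 532 sold [LIFO — newest first]: 381 @ $15.00 + 151 @ $11.60 = $7,466.60
Sep 15, 221 sold [LIFO — newest first]: 221 @ $14.40 = $3,182.40
Total COGS = $6,965.40 + $7,466.60 + $3,182.40 = $17,614.40
Ending inventory: 95 @ $11.85 + 138 @ $13.40 + 70 @ $11.60 + 20 @ $14.40 = $4,074.95
Check: goods available $21,689.35 = COGS $17,614.40 + ending $4,074.95

COGS = $17,614.40; ending inventory = $4,074.95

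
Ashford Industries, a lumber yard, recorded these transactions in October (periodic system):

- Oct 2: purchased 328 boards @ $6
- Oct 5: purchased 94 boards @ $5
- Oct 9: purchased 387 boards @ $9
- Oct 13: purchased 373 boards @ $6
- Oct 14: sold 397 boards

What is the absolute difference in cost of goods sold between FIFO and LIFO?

FIFO COGS: 328 @ $6 + 69 @ $5 = $2,313
LIFO COGS: 373 @ $6 + 24 @ $9 = $2,454
Difference = |$2,313 − $2,454| = $141

$141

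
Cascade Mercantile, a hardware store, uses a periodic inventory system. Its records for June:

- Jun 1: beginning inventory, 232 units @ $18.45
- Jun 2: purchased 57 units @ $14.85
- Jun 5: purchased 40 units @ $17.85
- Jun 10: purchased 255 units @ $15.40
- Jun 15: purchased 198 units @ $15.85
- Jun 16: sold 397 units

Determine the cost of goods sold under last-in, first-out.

COGS = $6,202.90

Jun 16, 397 sold [LIFO — newest first]: 198 @ $15.85 + 199 @ $15.40 = $6,202.90
Ending inventory: 232 @ $18.45 + 57 @ $14.85 + 40 @ $17.85 + 56 @ $15.40 = $6,703.25
Check: goods available $12,906.15 = COGS $6,202.90 + ending $6,703.25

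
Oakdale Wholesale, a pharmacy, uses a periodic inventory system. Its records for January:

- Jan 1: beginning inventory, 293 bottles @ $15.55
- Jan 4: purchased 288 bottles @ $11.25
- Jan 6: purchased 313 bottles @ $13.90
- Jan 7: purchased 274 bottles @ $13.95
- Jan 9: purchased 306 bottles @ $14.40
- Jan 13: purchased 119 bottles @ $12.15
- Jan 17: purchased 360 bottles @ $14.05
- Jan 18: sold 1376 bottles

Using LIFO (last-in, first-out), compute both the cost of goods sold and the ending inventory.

COGS = $19,128.25; ending inventory = $7,751.15

Jan 18, 1376 sold [LIFO — newest first]: 360 @ $14.05 + 119 @ $12.15 + 306 @ $14.40 + 274 @ $13.95 + 313 @ $13.90 + 4 @ $11.25 = $19,128.25
Ending inventory: 293 @ $15.55 + 284 @ $11.25 = $7,751.15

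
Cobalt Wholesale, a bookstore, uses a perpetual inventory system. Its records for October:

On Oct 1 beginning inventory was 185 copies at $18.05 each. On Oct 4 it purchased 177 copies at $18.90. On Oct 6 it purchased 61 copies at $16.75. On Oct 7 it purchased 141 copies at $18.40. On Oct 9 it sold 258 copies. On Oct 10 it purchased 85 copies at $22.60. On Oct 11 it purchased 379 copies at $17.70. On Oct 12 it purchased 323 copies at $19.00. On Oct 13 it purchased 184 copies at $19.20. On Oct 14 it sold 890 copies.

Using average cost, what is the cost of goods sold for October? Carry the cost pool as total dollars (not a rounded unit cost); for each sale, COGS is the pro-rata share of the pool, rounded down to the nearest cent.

COGS = $21,360.51

After Oct 1: 185 on hand, pool $3,339.25 (≈ $18.0500 each)
After Oct 4: 362 on hand, pool $6,684.55 (≈ $18.4656 each)
After Oct 6: 423 on hand, pool $7,706.30 (≈ $18.2182 each)
After Oct 7: 564 on hand, pool $10,300.70 (≈ $18.2637 each)
Oct 9, sell 258: 258/564 × $10,300.70 → $4,712.02
After Oct 10: 391 on hand, pool $7,509.68 (≈ $19.2063 each)
After Oct 11: 770 on hand, pool $14,217.98 (≈ $18.4649 each)
After Oct 12: 1093 on hand, pool $20,354.98 (≈ $18.6230 each)
After Oct 13: 1277 on hand, pool $23,887.78 (≈ $18.7062 each)
Oct 14, sell 890: 890/1277 × $23,887.78 → $16,648.49
Total COGS = $4,712.02 + $16,648.49 = $21,360.51
Ending inventory (cost pool remaining) = $7,239.29
Check: goods available $28,599.80 = COGS $21,360.51 + ending $7,239.29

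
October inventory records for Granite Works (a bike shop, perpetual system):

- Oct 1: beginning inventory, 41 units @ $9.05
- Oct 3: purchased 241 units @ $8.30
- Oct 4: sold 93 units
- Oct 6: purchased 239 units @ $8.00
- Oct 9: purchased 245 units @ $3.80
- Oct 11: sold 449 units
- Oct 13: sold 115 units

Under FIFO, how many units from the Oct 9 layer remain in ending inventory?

Oct 4, 93 sold [FIFO — oldest first]: 41 @ $9.05 + 52 @ $8.30 = $802.65
Oct 11, 449 sold [FIFO — oldest first]: 189 @ $8.30 + 239 @ $8.00 + 21 @ $3.80 = $3,560.50
Oct 13, 115 sold [FIFO — oldest first]: 115 @ $3.80 = $437.00
Total COGS = $802.65 + $3,560.50 + $437.00 = $4,800.15
Ending inventory: 109 @ $3.80 = $414.20

109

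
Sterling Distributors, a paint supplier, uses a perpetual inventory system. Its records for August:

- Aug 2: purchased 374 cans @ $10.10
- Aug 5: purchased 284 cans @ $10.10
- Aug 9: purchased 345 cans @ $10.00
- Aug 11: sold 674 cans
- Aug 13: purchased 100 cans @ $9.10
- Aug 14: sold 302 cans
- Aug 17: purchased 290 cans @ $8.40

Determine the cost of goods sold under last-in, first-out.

Aug 11, 674 sold [LIFO — newest first]: 345 @ $10.00 + 284 @ $10.10 + 45 @ $10.10 = $6,772.90
Aug 14, 302 sold [LIFO — newest first]: 100 @ $9.10 + 202 @ $10.10 = $2,950.20
Total COGS = $6,772.90 + $2,950.20 = $9,723.10
Ending inventory: 127 @ $10.10 + 290 @ $8.40 = $3,718.70
Check: goods available $13,441.80 = COGS $9,723.10 + ending $3,718.70

COGS = $9,723.10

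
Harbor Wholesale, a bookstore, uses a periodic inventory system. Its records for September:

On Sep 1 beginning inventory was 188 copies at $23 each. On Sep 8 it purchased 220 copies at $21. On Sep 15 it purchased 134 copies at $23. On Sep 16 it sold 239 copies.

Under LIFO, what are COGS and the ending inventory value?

Sep 16, 239 sold [LIFO — newest first]: 134 @ $23 + 105 @ $21 = $5,287
Ending inventory: 188 @ $23 + 115 @ $21 = $6,739

COGS = $5,287; ending inventory = $6,739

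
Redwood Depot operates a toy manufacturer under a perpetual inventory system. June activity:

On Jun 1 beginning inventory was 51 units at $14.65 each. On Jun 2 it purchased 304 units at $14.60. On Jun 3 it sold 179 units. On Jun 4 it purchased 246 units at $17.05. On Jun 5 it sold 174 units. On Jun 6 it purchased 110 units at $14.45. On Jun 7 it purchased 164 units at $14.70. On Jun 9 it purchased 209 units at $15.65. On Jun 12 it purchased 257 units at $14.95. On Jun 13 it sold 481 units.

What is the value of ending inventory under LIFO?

Jun 3, 179 sold [LIFO — newest first]: 179 @ $14.60 = $2,613.40
Jun 5, 174 sold [LIFO — newest first]: 174 @ $17.05 = $2,966.70
Jun 13, 481 sold [LIFO — newest first]: 257 @ $14.95 + 209 @ $15.65 + 15 @ $14.70 = $7,333.50
Total COGS = $2,613.40 + $2,966.70 + $7,333.50 = $12,913.60
Ending inventory: 51 @ $14.65 + 125 @ $14.60 + 72 @ $17.05 + 110 @ $14.45 + 149 @ $14.70 = $7,579.55

Ending inventory = $7,579.55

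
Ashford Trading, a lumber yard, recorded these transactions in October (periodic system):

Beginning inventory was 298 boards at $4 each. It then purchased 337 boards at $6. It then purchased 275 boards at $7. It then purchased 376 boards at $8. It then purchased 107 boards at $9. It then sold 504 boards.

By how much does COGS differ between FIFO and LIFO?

FIFO COGS: 298 @ $4 + 206 @ $6 = $2,428
LIFO COGS: 107 @ $9 + 376 @ $8 + 21 @ $7 = $4,118
Difference = |$2,428 − $4,118| = $1,690

$1,690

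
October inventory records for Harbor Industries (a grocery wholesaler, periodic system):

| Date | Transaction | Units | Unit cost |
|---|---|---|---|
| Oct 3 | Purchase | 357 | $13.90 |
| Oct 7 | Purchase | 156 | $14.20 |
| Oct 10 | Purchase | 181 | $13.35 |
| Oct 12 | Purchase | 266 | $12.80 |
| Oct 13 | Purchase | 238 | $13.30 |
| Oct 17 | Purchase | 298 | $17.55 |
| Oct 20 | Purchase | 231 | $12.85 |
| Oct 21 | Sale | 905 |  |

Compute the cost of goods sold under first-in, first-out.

Oct 21, 905 sold [FIFO — oldest first]: 357 @ $13.90 + 156 @ $14.20 + 181 @ $13.35 + 211 @ $12.80 = $12,294.65
Ending inventory: 55 @ $12.80 + 238 @ $13.30 + 298 @ $17.55 + 231 @ $12.85 = $12,067.65

COGS = $12,294.65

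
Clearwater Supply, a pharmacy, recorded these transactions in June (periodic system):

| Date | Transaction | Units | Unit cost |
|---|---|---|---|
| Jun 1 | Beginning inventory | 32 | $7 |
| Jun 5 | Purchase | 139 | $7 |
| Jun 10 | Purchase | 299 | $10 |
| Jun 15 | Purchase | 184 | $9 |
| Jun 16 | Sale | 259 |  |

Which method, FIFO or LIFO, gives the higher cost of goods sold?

FIFO COGS: 32 @ $7 + 139 @ $7 + 88 @ $10 = $2,077
LIFO COGS: 184 @ $9 + 75 @ $10 = $2,406

LIFO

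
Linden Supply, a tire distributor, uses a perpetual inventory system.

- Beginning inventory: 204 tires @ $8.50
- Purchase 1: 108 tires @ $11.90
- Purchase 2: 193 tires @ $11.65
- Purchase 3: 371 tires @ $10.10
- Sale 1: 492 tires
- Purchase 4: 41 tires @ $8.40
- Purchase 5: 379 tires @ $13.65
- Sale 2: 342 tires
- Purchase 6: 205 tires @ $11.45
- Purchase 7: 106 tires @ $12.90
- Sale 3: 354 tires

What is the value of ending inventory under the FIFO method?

Ending inventory = $5,188.85

Sale 1 (492) [FIFO — oldest first]: 204 @ $8.50 + 108 @ $11.90 + 180 @ $11.65 = $5,116.20
Sale 2 (342) [FIFO — oldest first]: 13 @ $11.65 + 329 @ $10.10 = $3,474.35
Sale 3 (354) [FIFO — oldest first]: 42 @ $10.10 + 41 @ $8.40 + 271 @ $13.65 = $4,467.75
Total COGS = $5,116.20 + $3,474.35 + $4,467.75 = $13,058.30
Ending inventory: 108 @ $13.65 + 205 @ $11.45 + 106 @ $12.90 = $5,188.85
Check: goods available $18,247.15 = COGS $13,058.30 + ending $5,188.85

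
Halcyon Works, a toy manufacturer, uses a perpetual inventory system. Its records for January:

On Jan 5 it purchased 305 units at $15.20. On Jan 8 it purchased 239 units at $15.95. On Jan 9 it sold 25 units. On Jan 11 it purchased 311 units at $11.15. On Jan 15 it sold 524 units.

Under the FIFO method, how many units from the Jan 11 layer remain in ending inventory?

Jan 9, 25 sold [FIFO — oldest first]: 25 @ $15.20 = $380.00
Jan 15, 524 sold [FIFO — oldest first]: 280 @ $15.20 + 239 @ $15.95 + 5 @ $11.15 = $8,123.80
Total COGS = $380.00 + $8,123.80 = $8,503.80
Ending inventory: 306 @ $11.15 = $3,411.90
Check: goods available $11,915.70 = COGS $8,503.80 + ending $3,411.90

306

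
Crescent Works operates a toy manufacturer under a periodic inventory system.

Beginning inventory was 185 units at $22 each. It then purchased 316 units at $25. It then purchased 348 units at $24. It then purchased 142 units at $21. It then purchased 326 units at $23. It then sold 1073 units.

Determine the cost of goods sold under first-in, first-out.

Sale 1 (1073) [FIFO — oldest first]: 185 @ $22 + 316 @ $25 + 348 @ $24 + 142 @ $21 + 82 @ $23 = $25,190
Ending inventory: 244 @ $23 = $5,612

COGS = $25,190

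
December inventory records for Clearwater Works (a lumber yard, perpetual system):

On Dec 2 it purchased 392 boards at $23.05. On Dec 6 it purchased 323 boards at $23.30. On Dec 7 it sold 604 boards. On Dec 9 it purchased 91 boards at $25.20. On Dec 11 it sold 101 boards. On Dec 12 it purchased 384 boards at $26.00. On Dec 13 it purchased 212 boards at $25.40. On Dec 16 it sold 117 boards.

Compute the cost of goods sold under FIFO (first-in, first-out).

Dec 7, 604 sold [FIFO — oldest first]: 392 @ $23.05 + 212 @ $23.30 = $13,975.20
Dec 11, 101 sold [FIFO — oldest first]: 101 @ $23.30 = $2,353.30
Dec 16, 117 sold [FIFO — oldest first]: 10 @ $23.30 + 91 @ $25.20 + 16 @ $26.00 = $2,942.20
Total COGS = $13,975.20 + $2,353.30 + $2,942.20 = $19,270.70
Ending inventory: 368 @ $26.00 + 212 @ $25.40 = $14,952.80

COGS = $19,270.70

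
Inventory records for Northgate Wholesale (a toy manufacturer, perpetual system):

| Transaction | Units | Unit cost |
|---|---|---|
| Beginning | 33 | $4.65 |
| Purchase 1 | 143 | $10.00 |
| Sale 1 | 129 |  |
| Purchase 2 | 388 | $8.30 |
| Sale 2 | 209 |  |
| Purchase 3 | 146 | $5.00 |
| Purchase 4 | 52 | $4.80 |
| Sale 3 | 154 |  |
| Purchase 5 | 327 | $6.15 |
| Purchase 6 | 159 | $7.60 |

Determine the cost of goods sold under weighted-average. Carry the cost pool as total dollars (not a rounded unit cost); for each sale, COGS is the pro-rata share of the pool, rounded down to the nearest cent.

COGS = $3,954.30

After Beginning: 33 on hand, pool $153.45 (≈ $4.6500 each)
After Purchase 1: 176 on hand, pool $1,583.45 (≈ $8.9969 each)
Sale 1, sell 129: 129/176 × $1,583.45 → $1,160.59
After Purchase 2: 435 on hand, pool $3,643.26 (≈ $8.3753 each)
Sale 2, sell 209: 209/435 × $3,643.26 → $1,750.43
After Purchase 3: 372 on hand, pool $2,622.83 (≈ $7.0506 each)
After Purchase 4: 424 on hand, pool $2,872.43 (≈ $6.7746 each)
Sale 3, sell 154: 154/424 × $2,872.43 → $1,043.28
After Purchase 5: 597 on hand, pool $3,840.20 (≈ $6.4325 each)
After Purchase 6: 756 on hand, pool $5,048.60 (≈ $6.6780 each)
Total COGS = $1,160.59 + $1,750.43 + $1,043.28 = $3,954.30
Ending inventory (cost pool remaining) = $5,048.60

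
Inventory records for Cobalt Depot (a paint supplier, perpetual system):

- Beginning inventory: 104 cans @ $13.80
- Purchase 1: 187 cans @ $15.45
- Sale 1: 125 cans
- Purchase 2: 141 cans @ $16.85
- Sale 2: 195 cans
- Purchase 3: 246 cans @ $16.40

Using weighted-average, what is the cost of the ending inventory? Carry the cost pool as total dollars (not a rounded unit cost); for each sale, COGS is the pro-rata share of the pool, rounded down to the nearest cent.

After Beginning: 104 on hand, pool $1,435.20 (≈ $13.8000 each)
After Purchase 1: 291 on hand, pool $4,324.35 (≈ $14.8603 each)
Sale 1, sell 125: 125/291 × $4,324.35 → $1,857.53
After Purchase 2: 307 on hand, pool $4,842.67 (≈ $15.7742 each)
Sale 2, sell 195: 195/307 × $4,842.67 → $3,075.96
After Purchase 3: 358 on hand, pool $5,801.11 (≈ $16.2042 each)
Total COGS = $1,857.53 + $3,075.96 = $4,933.49
Ending inventory (cost pool remaining) = $5,801.11

Ending inventory = $5,801.11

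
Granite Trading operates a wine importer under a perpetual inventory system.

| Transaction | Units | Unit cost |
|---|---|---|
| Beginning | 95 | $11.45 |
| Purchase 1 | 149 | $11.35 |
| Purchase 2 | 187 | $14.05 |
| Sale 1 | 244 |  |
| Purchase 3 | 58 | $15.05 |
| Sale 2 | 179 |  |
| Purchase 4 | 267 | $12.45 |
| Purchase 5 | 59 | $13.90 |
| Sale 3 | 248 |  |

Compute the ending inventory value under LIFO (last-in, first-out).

Sale 1 (244) [LIFO — newest first]: 187 @ $14.05 + 57 @ $11.35 = $3,274.30
Sale 2 (179) [LIFO — newest first]: 58 @ $15.05 + 92 @ $11.35 + 29 @ $11.45 = $2,249.15
Sale 3 (248) [LIFO — newest first]: 59 @ $13.90 + 189 @ $12.45 = $3,173.15
Total COGS = $3,274.30 + $2,249.15 + $3,173.15 = $8,696.60
Ending inventory: 66 @ $11.45 + 78 @ $12.45 = $1,726.80
Check: goods available $10,423.40 = COGS $8,696.60 + ending $1,726.80

Ending inventory = $1,726.80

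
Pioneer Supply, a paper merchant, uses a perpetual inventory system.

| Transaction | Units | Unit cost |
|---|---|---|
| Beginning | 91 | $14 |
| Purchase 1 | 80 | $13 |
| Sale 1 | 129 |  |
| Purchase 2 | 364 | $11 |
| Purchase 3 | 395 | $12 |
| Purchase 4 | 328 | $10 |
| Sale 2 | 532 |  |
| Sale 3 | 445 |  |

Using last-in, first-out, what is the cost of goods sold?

Sale 1 (129) [LIFO — newest first]: 80 @ $13 + 49 @ $14 = $1,726
Sale 2 (532) [LIFO — newest first]: 328 @ $10 + 204 @ $12 = $5,728
Sale 3 (445) [LIFO — newest first]: 191 @ $12 + 254 @ $11 = $5,086
Total COGS = $1,726 + $5,728 + $5,086 = $12,540
Ending inventory: 42 @ $14 + 110 @ $11 = $1,798

COGS = $12,540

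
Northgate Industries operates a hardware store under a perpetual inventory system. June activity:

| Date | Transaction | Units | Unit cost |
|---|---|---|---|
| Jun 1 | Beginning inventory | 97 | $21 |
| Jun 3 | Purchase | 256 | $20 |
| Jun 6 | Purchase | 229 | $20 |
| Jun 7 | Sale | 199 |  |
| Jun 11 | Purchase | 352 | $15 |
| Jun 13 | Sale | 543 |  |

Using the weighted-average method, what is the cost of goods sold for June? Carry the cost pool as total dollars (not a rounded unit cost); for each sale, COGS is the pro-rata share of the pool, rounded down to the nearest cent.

After Jun 1: 97 on hand, pool $2,037.00 (≈ $21.0000 each)
After Jun 3: 353 on hand, pool $7,157.00 (≈ $20.2748 each)
After Jun 6: 582 on hand, pool $11,737.00 (≈ $20.1667 each)
Jun 7, sell 199: 199/582 × $11,737.00 → $4,013.16
After Jun 11: 735 on hand, pool $13,003.84 (≈ $17.6923 each)
Jun 13, sell 543: 543/735 × $13,003.84 → $9,606.91
Total COGS = $4,013.16 + $9,606.91 = $13,620.07
Ending inventory (cost pool remaining) = $3,396.93

COGS = $13,620.07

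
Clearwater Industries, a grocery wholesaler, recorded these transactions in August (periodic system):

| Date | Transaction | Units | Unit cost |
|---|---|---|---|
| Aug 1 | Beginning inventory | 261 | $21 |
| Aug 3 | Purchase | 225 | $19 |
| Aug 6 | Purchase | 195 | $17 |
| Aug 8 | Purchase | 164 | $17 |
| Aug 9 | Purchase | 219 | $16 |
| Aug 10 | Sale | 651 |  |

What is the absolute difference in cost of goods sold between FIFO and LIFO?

$1,567

FIFO COGS: 261 @ $21 + 225 @ $19 + 165 @ $17 = $12,561
LIFO COGS: 219 @ $16 + 164 @ $17 + 195 @ $17 + 73 @ $19 = $10,994
Difference = |$12,561 − $10,994| = $1,567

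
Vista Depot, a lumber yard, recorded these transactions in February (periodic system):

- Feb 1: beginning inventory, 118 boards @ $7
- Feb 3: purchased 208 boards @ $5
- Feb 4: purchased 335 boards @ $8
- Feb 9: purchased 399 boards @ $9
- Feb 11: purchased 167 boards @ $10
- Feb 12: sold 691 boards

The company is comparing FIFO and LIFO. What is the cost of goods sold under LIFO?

FIFO COGS: 118 @ $7 + 208 @ $5 + 335 @ $8 + 30 @ $9 = $4,816
LIFO COGS: 167 @ $10 + 399 @ $9 + 125 @ $8 = $6,261

COGS = $6,261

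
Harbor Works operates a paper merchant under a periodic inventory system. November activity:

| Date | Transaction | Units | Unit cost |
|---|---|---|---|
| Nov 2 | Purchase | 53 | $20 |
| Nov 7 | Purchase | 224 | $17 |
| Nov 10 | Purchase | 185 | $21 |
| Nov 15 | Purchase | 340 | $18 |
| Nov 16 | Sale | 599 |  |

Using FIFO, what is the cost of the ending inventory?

Ending inventory = $3,654

Nov 16, 599 sold [FIFO — oldest first]: 53 @ $20 + 224 @ $17 + 185 @ $21 + 137 @ $18 = $11,219
Ending inventory: 203 @ $18 = $3,654
Check: goods available $14,873 = COGS $11,219 + ending $3,654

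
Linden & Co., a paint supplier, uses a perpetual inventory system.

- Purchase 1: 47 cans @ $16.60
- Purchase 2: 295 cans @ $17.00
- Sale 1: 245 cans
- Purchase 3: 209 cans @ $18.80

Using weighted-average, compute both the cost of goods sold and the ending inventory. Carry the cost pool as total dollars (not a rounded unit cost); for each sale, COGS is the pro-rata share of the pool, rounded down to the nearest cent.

COGS = $4,151.53; ending inventory = $5,572.87

After Purchase 1: 47 on hand, pool $780.20 (≈ $16.6000 each)
After Purchase 2: 342 on hand, pool $5,795.20 (≈ $16.9450 each)
Sale 1, sell 245: 245/342 × $5,795.20 → $4,151.53
After Purchase 3: 306 on hand, pool $5,572.87 (≈ $18.2120 each)
Ending inventory (cost pool remaining) = $5,572.87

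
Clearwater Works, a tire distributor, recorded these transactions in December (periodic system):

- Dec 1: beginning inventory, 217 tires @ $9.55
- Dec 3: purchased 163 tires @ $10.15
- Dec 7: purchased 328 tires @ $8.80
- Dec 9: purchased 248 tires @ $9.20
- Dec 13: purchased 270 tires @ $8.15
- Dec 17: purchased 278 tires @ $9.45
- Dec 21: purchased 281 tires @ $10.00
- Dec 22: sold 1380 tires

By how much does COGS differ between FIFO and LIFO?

$35.00

FIFO COGS: 217 @ $9.55 + 163 @ $10.15 + 328 @ $8.80 + 248 @ $9.20 + 270 @ $8.15 + 154 @ $9.45 = $12,550.60
LIFO COGS: 281 @ $10.00 + 278 @ $9.45 + 270 @ $8.15 + 248 @ $9.20 + 303 @ $8.80 = $12,585.60
Difference = |$12,550.60 − $12,585.60| = $35.00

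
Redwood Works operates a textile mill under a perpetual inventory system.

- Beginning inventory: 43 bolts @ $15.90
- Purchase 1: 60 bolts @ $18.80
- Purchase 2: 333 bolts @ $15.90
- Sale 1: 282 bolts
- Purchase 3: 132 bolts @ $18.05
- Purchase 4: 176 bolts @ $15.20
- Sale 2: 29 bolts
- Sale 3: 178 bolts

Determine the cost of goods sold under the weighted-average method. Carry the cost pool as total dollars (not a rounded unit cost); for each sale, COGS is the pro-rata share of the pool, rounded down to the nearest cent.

After Beginning: 43 on hand, pool $683.70 (≈ $15.9000 each)
After Purchase 1: 103 on hand, pool $1,811.70 (≈ $17.5893 each)
After Purchase 2: 436 on hand, pool $7,106.40 (≈ $16.2991 each)
Sale 1, sell 282: 282/436 × $7,106.40 → $4,596.34
After Purchase 3: 286 on hand, pool $4,892.66 (≈ $17.1072 each)
After Purchase 4: 462 on hand, pool $7,567.86 (≈ $16.3806 each)
Sale 2, sell 29: 29/462 × $7,567.86 → $475.03
Sale 3, sell 178: 178/433 × $7,092.83 → $2,915.75
Total COGS = $4,596.34 + $475.03 + $2,915.75 = $7,987.12
Ending inventory (cost pool remaining) = $4,177.08
Check: goods available $12,164.20 = COGS $7,987.12 + ending $4,177.08

COGS = $7,987.12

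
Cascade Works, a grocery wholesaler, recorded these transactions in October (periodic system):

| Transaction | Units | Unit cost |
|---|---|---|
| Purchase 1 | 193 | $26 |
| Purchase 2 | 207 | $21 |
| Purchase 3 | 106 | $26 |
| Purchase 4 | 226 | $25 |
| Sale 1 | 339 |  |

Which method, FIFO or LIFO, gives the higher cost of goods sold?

FIFO COGS: 193 @ $26 + 146 @ $21 = $8,084
LIFO COGS: 226 @ $25 + 106 @ $26 + 7 @ $21 = $8,553

LIFO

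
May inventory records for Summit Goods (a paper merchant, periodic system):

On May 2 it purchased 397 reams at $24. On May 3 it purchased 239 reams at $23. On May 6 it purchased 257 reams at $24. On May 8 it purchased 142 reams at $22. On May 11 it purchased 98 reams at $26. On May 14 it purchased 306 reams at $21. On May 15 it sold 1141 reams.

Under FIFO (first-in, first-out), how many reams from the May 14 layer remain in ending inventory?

May 15, 1141 sold [FIFO — oldest first]: 397 @ $24 + 239 @ $23 + 257 @ $24 + 142 @ $22 + 98 @ $26 + 8 @ $21 = $27,033
Ending inventory: 298 @ $21 = $6,258
Check: goods available $33,291 = COGS $27,033 + ending $6,258

298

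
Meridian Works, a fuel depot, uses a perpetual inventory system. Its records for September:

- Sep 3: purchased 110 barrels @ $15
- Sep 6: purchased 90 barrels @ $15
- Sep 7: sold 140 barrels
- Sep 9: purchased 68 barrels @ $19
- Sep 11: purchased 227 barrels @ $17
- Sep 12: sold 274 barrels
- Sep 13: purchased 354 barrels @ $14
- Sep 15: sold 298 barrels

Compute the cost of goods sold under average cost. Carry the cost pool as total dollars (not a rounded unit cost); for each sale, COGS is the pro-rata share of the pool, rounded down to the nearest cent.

After Sep 3: 110 on hand, pool $1,650.00 (≈ $15.0000 each)
After Sep 6: 200 on hand, pool $3,000.00 (≈ $15.0000 each)
Sep 7, sell 140: 140/200 × $3,000.00 → $2,100.00
After Sep 9: 128 on hand, pool $2,192.00 (≈ $17.1250 each)
After Sep 11: 355 on hand, pool $6,051.00 (≈ $17.0451 each)
Sep 12, sell 274: 274/355 × $6,051.00 → $4,670.34
After Sep 13: 435 on hand, pool $6,336.66 (≈ $14.5670 each)
Sep 15, sell 298: 298/435 × $6,336.66 → $4,340.97
Total COGS = $2,100.00 + $4,670.34 + $4,340.97 = $11,111.31
Ending inventory (cost pool remaining) = $1,995.69

COGS = $11,111.31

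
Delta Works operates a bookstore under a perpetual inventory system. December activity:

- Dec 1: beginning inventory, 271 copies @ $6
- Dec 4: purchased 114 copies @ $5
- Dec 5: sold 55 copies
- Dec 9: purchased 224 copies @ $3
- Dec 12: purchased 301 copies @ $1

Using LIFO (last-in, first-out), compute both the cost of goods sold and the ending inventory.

COGS = $275; ending inventory = $2,894

Dec 5, 55 sold [LIFO — newest first]: 55 @ $5 = $275
Ending inventory: 271 @ $6 + 59 @ $5 + 224 @ $3 + 301 @ $1 = $2,894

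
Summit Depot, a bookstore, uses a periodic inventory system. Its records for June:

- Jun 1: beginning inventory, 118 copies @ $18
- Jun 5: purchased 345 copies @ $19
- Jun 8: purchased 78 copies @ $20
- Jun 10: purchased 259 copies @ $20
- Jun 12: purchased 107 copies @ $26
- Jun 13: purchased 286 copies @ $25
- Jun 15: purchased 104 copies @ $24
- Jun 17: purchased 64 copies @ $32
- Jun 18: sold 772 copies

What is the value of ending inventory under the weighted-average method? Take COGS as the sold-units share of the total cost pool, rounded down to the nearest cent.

Jun 18, sell 772: 772/1361 × $29,895.00 → $16,957.34
Ending inventory (cost pool remaining) = $12,937.66

Ending inventory = $12,937.66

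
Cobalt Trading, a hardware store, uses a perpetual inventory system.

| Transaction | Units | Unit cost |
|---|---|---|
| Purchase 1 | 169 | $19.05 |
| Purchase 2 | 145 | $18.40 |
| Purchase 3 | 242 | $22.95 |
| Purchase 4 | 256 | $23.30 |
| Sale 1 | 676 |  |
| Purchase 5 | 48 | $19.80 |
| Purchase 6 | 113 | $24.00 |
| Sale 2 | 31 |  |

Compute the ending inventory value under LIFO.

Sale 1 (676) [LIFO — newest first]: 256 @ $23.30 + 242 @ $22.95 + 145 @ $18.40 + 33 @ $19.05 = $14,815.35
Sale 2 (31) [LIFO — newest first]: 31 @ $24.00 = $744.00
Total COGS = $14,815.35 + $744.00 = $15,559.35
Ending inventory: 136 @ $19.05 + 48 @ $19.80 + 82 @ $24.00 = $5,509.20

Ending inventory = $5,509.20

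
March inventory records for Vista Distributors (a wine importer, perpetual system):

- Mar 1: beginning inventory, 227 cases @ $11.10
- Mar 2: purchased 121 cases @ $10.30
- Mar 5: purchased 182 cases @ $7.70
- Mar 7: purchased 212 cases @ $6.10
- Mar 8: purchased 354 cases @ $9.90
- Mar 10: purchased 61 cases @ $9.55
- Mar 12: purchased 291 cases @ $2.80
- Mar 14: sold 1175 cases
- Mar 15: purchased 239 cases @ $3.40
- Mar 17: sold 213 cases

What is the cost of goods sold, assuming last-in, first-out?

Mar 14, 1175 sold [LIFO — newest first]: 291 @ $2.80 + 61 @ $9.55 + 354 @ $9.90 + 212 @ $6.10 + 182 @ $7.70 + 75 @ $10.30 = $8,369.05
Mar 17, 213 sold [LIFO — newest first]: 213 @ $3.40 = $724.20
Total COGS = $8,369.05 + $724.20 = $9,093.25
Ending inventory: 227 @ $11.10 + 46 @ $10.30 + 26 @ $3.40 = $3,081.90
Check: goods available $12,175.15 = COGS $9,093.25 + ending $3,081.90

COGS = $9,093.25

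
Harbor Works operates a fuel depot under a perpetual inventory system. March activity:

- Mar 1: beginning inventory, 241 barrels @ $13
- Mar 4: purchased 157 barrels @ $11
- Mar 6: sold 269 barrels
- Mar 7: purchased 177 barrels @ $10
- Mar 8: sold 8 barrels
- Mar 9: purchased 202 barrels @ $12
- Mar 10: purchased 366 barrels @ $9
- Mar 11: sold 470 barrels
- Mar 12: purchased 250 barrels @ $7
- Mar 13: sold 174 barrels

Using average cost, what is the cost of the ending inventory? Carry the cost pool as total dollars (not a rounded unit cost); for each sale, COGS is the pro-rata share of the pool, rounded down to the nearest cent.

Ending inventory = $4,277.52

After Mar 1: 241 on hand, pool $3,133.00 (≈ $13.0000 each)
After Mar 4: 398 on hand, pool $4,860.00 (≈ $12.2111 each)
Mar 6, sell 269: 269/398 × $4,860.00 → $3,284.77
After Mar 7: 306 on hand, pool $3,345.23 (≈ $10.9321 each)
Mar 8, sell 8: 8/306 × $3,345.23 → $87.45
After Mar 9: 500 on hand, pool $5,681.78 (≈ $11.3636 each)
After Mar 10: 866 on hand, pool $8,975.78 (≈ $10.3646 each)
Mar 11, sell 470: 470/866 × $8,975.78 → $4,871.38
After Mar 12: 646 on hand, pool $5,854.40 (≈ $9.0625 each)
Mar 13, sell 174: 174/646 × $5,854.40 → $1,576.88
Total COGS = $3,284.77 + $87.45 + $4,871.38 + $1,576.88 = $9,820.48
Ending inventory (cost pool remaining) = $4,277.52
Check: goods available $14,098.00 = COGS $9,820.48 + ending $4,277.52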